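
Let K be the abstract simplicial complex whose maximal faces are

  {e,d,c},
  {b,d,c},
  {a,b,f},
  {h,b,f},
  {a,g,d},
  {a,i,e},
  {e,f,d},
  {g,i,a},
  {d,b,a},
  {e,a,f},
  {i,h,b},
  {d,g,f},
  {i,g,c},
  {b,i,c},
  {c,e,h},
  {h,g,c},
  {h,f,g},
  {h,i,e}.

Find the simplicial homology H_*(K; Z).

H_0 ≅ Z,  H_1 ≅ Z ⊕ Z/2,  H_2 = 0.

Order the vertices as a < b < c < d < e < f < g < h < i. Listing each simplex with vertices in this order, K has dimension 2 with simplices:

  0-simplices (9): a, b, c, d, e, f, g, h, i
  1-simplices (27): ab, ad, ae, af, ag, ai, bc, bd, bf, bh, bi, cd, ce, cg, ch, ci, de, df, dg, ef, eh, ei, fg, fh, gh, gi, hi
  2-simplices (18): abd, abf, adg, aef, aei, agi, bcd, bci, bfh, bhi, cde, ceh, cgh, cgi, def, dfg, ehi, fgh

so the chain groups are C_0 ≅ Z^9, C_1 ≅ Z^27, C_2 ≅ Z^18.

Boundary ∂_1: C_1 → C_0 maps an edge to its endpoints' difference, ∂[p,q] = q − p. For instance
  ∂fh = h − f.
As a 9×27 matrix over Z this has rank 8, with invariant factors (1,1,1,1,1,1,1,1).

The boundary map ∂_2: C_2 → C_1 acts by ∂[p,q,r] = [q,r] − [p,r] + [p,q]. For instance
  ∂dfg = fg − dg + df,
  ∂bfh = fh − bh + bf.
As a 27×18 matrix over Z this has rank 18, with invariant factors (1,1,1,1,1,1,1,1,1,1,1,1,1,1,1,1,1,2).

Reading off H_k = ker ∂_k / im ∂_{k+1}:

  H_0: rank C_0 − rank ∂_1 = 9 − 8 = 1, and the invariant factors of ∂_1 are all 1, so H_0 ≅ Z.
  H_1: rank ker ∂_1 − rank ∂_2 = (27 − 8) − 18 = 1, and ∂_2 has invariant factor 2 > 1, so H_1 ≅ Z ⊕ Z/2.
  H_2: rank ker ∂_2 − rank ∂_3 = (18 − 18) − 0 = 0, and there is no ∂_3, so H_2 ≅ 0.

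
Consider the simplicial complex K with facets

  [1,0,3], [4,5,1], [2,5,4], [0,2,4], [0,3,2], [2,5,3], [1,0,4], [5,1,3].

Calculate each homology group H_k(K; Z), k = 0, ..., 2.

H_0 ≅ Z,  H_1 = 0,  H_2 ≅ Z.

Take the total order 0 < 1 < 2 < 3 < 4 < 5 on the vertex set. Then K (dimension 2) consists of the simplices:

  0-simplices (6): [0], [1], [2], [3], [4], [5]
  1-simplices (12): [0,1], [0,2], [0,3], [0,4], [1,3], [1,4], [1,5], [2,3], [2,4], [2,5], [3,5], [4,5]
  2-simplices (8): [0,1,3], [0,1,4], [0,2,3], [0,2,4], [1,3,5], [1,4,5], [2,3,5], [2,4,5]

Hence C_0 ≅ Z^6, C_1 ≅ Z^12, C_2 ≅ Z^8.

The boundary map ∂_1: C_1 → C_0 sends each edge [p,q] (with p < q) to q − p. For instance
  ∂[0,2] = [2] − [0].
The resulting 6×12 matrix has rank 5, and its Smith normal form has invariant factors (1,1,1,1,1).

Boundary ∂_2: C_2 → C_1 sends each 2-simplex [p,q,r] to [q,r] − [p,r] + [p,q]. For instance
  ∂[2,3,5] = [3,5] − [2,5] + [2,3],
  ∂[2,4,5] = [4,5] − [2,5] + [2,4].
This gives a 12×8 integer matrix of rank 7; reducing to Smith normal form yields diagonal entries (1,1,1,1,1,1,1).

Computing H_k = (kernel of ∂_k) / (image of ∂_{k+1}):

  H_0: rank C_0 − rank ∂_1 = 6 − 5 = 1, and the invariant factors of ∂_1 are all 1, so H_0 ≅ Z.
  H_1: rank ker ∂_1 − rank ∂_2 = (12 − 5) − 7 = 0, and the invariant factors of ∂_2 are all 1, so H_1 ≅ 0.
  H_2: rank ker ∂_2 − rank ∂_3 = (8 − 7) − 0 = 1, and there is no ∂_3, so H_2 ≅ Z.

(K is a triangulation of the 2-sphere S^2.)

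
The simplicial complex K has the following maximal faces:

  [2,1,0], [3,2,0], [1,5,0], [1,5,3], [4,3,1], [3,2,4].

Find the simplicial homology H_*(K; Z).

H_0 = Z,  H_1 = Z,  H_2 = 0.

Take the total order 0 < 1 < 2 < 3 < 4 < 5 on the vertex set. Then K (dimension 2) consists of the simplices:

  0-simplices (6): [0], [1], [2], [3], [4], [5]
  1-simplices (12): [0,1], [0,2], [0,3], [0,5], [1,2], [1,3], [1,4], [1,5], [2,3], [2,4], [3,4], [3,5]
  2-simplices (6): [0,1,2], [0,1,5], [0,2,3], [1,3,4], [1,3,5], [2,3,4]

giving chain groups C_0 ≅ Z^6, C_1 ≅ Z^12, C_2 ≅ Z^6.

∂_1: C_1 → C_0 maps an edge to its endpoints' difference, ∂[p,q] = q − p.
The resulting 6×12 matrix has rank 5, and its Smith normal form has invariant factors (1,1,1,1,1).

∂_2: C_2 → C_1 maps a triangle to the signed sum of its edges. For instance
  ∂[1,3,5] = [3,5] − [1,5] + [1,3],
  ∂[1,3,4] = [3,4] − [1,4] + [1,3].
The resulting 12×6 matrix has rank 6, and its Smith normal form has invariant factors (1,1,1,1,1,1).

Computing H_k = (kernel of ∂_k) / (image of ∂_{k+1}):

  H_0: rank C_0 − rank ∂_1 = 6 − 5 = 1, and the invariant factors of ∂_1 are all 1, so H_0 = Z.
  H_1: rank ker ∂_1 − rank ∂_2 = (12 − 5) − 6 = 1, and the invariant factors of ∂_2 are all 1, so H_1 = Z.
  H_2: rank ker ∂_2 − rank ∂_3 = (6 − 6) − 0 = 0, and there is no ∂_3, so H_2 = 0.

(K is a triangulation of the cylinder S^1 x I.)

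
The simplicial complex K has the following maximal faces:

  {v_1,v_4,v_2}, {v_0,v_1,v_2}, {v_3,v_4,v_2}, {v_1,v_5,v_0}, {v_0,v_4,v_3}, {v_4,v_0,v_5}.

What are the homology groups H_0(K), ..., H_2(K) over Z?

H_0 ≅ Z,  H_1 ≅ Z,  H_2 = 0.

We work with the vertex ordering v_0 < v_1 < v_2 < v_3 < v_4 < v_5. The simplices of K, each written with vertices in increasing order, are:

  0-simplices (6): [v_0], [v_1], [v_2], [v_3], [v_4], [v_5]
  1-simplices (12): [v_0,v_1], [v_0,v_2], [v_0,v_3], [v_0,v_4], [v_0,v_5], [v_1,v_2], [v_1,v_4], [v_1,v_5], [v_2,v_3], [v_2,v_4], [v_3,v_4], [v_4,v_5]
  2-simplices (6): [v_0,v_1,v_2], [v_0,v_1,v_5], [v_0,v_3,v_4], [v_0,v_4,v_5], [v_1,v_2,v_4], [v_2,v_3,v_4]

giving chain groups C_0 ≅ Z^6, C_1 ≅ Z^12, C_2 ≅ Z^6.

∂_1: C_1 → C_0 is given by ∂[p,q] = [q] − [p]. For instance
  ∂[v_1,v_4] = [v_4] − [v_1].
The resulting 6×12 matrix has rank 5, and its Smith normal form has invariant factors (1,1,1,1,1).

Boundary ∂_2: C_2 → C_1 maps a triangle to the signed sum of its edges. For instance
  ∂[v_0,v_1,v_5] = [v_1,v_5] − [v_0,v_5] + [v_0,v_1],
  ∂[v_0,v_1,v_2] = [v_1,v_2] − [v_0,v_2] + [v_0,v_1].
As a 12×6 matrix over Z this has rank 6, with invariant factors (1,1,1,1,1,1).

Computing H_k = (kernel of ∂_k) / (image of ∂_{k+1}):

  H_0: rank C_0 − rank ∂_1 = 6 − 5 = 1, and the invariant factors of ∂_1 are all 1, so H_0 ≅ Z.
  H_1: rank ker ∂_1 − rank ∂_2 = (12 − 5) − 6 = 1, and the invariant factors of ∂_2 are all 1, so H_1 ≅ Z.
  H_2: rank ker ∂_2 − rank ∂_3 = (6 − 6) − 0 = 0, and there is no ∂_3, so H_2 ≅ 0.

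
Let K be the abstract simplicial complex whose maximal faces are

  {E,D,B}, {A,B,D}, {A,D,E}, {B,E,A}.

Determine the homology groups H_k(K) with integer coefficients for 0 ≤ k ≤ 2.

K has 4 vertices, 6 edges, 4 triangles.
rank ∂_0 = 0, rank ∂_1 = 3 ⇒ b_0 = 4 − 0 − 3 = 1; all invariant factors of ∂_1 are 1 so no torsion. So H_0 = Z.
rank ∂_1 = 3, rank ∂_2 = 3 ⇒ b_1 = 6 − 3 − 3 = 0; all invariant factors of ∂_2 are 1 so no torsion. So H_1 = 0.
rank ∂_2 = 3, rank ∂_3 = 0 ⇒ b_2 = 4 − 3 − 0 = 1. So H_2 = Z.

H_0 = Z,  H_1 = 0,  H_2 = Z.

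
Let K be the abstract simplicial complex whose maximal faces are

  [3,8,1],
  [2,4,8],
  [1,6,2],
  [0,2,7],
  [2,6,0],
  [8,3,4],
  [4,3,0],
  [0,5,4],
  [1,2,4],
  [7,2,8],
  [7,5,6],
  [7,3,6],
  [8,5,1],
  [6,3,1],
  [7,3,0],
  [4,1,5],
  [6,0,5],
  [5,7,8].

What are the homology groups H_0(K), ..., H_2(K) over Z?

H_0 = Z,  H_1 = Z ⊕ Z/2Z,  H_2 = 0.

Take the total order 0 < 1 < 2 < 3 < 4 < 5 < 6 < 7 < 8 on the vertex set. Then K (dimension 2) consists of the simplices:

  0-simplices (9): [0], [1], [2], [3], [4], [5], [6], [7], [8]
  1-simplices (27): (27 of them)
  2-simplices (18): [0,2,6], [0,2,7], [0,3,4], [0,3,7], [0,4,5], [0,5,6], [1,2,4], [1,2,6], [1,3,6], [1,3,8], [1,4,5], [1,5,8], [2,4,8], [2,7,8], [3,4,8], [3,6,7], [5,6,7], [5,7,8]

so the chain groups are C_0 ≅ Z^9, C_1 ≅ Z^27, C_2 ≅ Z^18.

Boundary ∂_1: C_1 → C_0 maps an edge to its endpoints' difference, ∂[p,q] = q − p. For instance
  ∂[1,4] = [4] − [1].
The resulting 9×27 matrix has rank 8, and its Smith normal form has invariant factors (1,1,1,1,1,1,1,1).

∂_2: C_2 → C_1 acts by ∂[p,q,r] = [q,r] − [p,r] + [p,q]. For instance
  ∂[0,3,4] = [3,4] − [0,4] + [0,3],
  ∂[2,7,8] = [7,8] − [2,8] + [2,7].
This gives a 27×18 integer matrix of rank 18; reducing to Smith normal form yields diagonal entries (1,1,1,1,1,1,1,1,1,1,1,1,1,1,1,1,1,2).

Computing H_k = (kernel of ∂_k) / (image of ∂_{k+1}):

  H_0: rank C_0 − rank ∂_1 = 9 − 8 = 1, and the invariant factors of ∂_1 are all 1, so H_0 = Z.
  H_1: rank ker ∂_1 − rank ∂_2 = (27 − 8) − 18 = 1, and ∂_2 has invariant factor 2 > 1, so H_1 = Z ⊕ Z/2Z.
  H_2: rank ker ∂_2 − rank ∂_3 = (18 − 18) − 0 = 0, and there is no ∂_3, so H_2 = 0.

(K is a triangulation of the Klein bottle.)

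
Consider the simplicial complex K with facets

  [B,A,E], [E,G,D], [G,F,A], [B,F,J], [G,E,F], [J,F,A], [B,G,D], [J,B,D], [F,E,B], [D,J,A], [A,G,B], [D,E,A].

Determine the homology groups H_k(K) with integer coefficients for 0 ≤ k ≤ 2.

Fix the vertex order A < B < D < E < F < G < J and write every simplex with vertices in increasing order. Then dim K = 2 and the simplices of K are:

  0-simplices (7): A, B, D, E, F, G, J
  1-simplices (18): AB, AD, AE, AF, AG, AJ, BD, BE, BF, BG, BJ, DE, DG, DJ, EF, EG, FG, FJ
  2-simplices (12): ABE, ABG, ADE, ADJ, AFG, AFJ, BDG, BDJ, BEF, BFJ, DEG, EFG

Hence C_0 ≅ Z^7, C_1 ≅ Z^18, C_2 ≅ Z^12.

Boundary ∂_1: C_1 → C_0 is given by ∂[p,q] = [q] − [p]. For instance
  ∂BF = F − B.
The resulting 7×18 matrix has rank 6, and its Smith normal form has invariant factors (1,1,1,1,1,1).

∂_2: C_2 → C_1 sends each 2-simplex [p,q,r] to [q,r] − [p,r] + [p,q]. For instance
  ∂DEG = EG − DG + DE,
  ∂AFJ = FJ − AJ + AF.
As a 18×12 matrix over Z this has rank 12, with invariant factors (1,1,1,1,1,1,1,1,1,1,1,2).

Now H_k = ker ∂_k / im ∂_{k+1}, so:

  H_0: rank C_0 − rank ∂_1 = 7 − 6 = 1, and the invariant factors of ∂_1 are all 1, so H_0 ≅ Z.
  H_1: rank ker ∂_1 − rank ∂_2 = (18 − 6) − 12 = 0, and ∂_2 has invariant factor 2 > 1, so H_1 ≅ Z/2.
  H_2: rank ker ∂_2 − rank ∂_3 = (12 − 12) − 0 = 0, and there is no ∂_3, so H_2 ≅ 0.

(K is a triangulation of the real projective plane RP^2.)

H_0 = Z,  H_1 = Z/2,  H_2 = 0.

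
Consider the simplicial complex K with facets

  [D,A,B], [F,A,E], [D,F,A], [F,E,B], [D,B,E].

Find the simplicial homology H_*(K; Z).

Take the total order A < B < D < E < F on the vertex set. Then K (dimension 2) consists of the simplices:

  0-simplices (5): A, B, D, E, F
  1-simplices (10): AB, AD, AE, AF, BD, BE, BF, DE, DF, EF
  2-simplices (5): ABD, ADF, AEF, BDE, BEF

Hence C_0 ≅ Z^5, C_1 ≅ Z^10, C_2 ≅ Z^5.

∂_1: C_1 → C_0 maps an edge to its endpoints' difference, ∂[p,q] = q − p. For instance
  ∂BE = E − B.
As a 5×10 matrix over Z this has rank 4, with invariant factors (1,1,1,1).

Boundary ∂_2: C_2 → C_1 maps a triangle to the signed sum of its edges. For instance
  ∂BEF = EF − BF + BE,
  ∂BDE = DE − BE + BD.
This gives a 10×5 integer matrix of rank 5; reducing to Smith normal form yields diagonal entries (1,1,1,1,1).

Computing H_k = (kernel of ∂_k) / (image of ∂_{k+1}):

  H_0: rank C_0 − rank ∂_1 = 5 − 4 = 1, and the invariant factors of ∂_1 are all 1, so H_0 ≅ Z.
  H_1: rank ker ∂_1 − rank ∂_2 = (10 − 4) − 5 = 1, and the invariant factors of ∂_2 are all 1, so H_1 ≅ Z.
  H_2: rank ker ∂_2 − rank ∂_3 = (5 − 5) − 0 = 0, and there is no ∂_3, so H_2 ≅ 0.

As a check, the Euler characteristic is 5 − 10 + 5 = 0, which agrees with 1 − 1 + 0 = 0.
(K is a triangulation of the Möbius band.)

H_0 = Z,  H_1 = Z,  H_2 = 0.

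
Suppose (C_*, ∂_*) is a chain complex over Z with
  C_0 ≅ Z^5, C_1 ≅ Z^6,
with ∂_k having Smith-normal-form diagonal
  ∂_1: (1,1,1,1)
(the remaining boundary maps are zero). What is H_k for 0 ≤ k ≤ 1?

H_0 ≅ Z,  H_1 ≅ Z^2.

H_0: b_0 = 5 − 0 − 4 = 1; torsion from ∂_1 factors > 1: none. So H_0 ≅ Z.
H_1: b_1 = 6 − 4 − 0 = 2; torsion from ∂_2 factors > 1: none. So H_1 ≅ Z^2.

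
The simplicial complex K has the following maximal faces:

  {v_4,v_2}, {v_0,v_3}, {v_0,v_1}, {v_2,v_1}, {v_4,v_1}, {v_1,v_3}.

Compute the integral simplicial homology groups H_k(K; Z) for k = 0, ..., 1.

We work with the vertex ordering v_0 < v_1 < v_2 < v_3 < v_4. The simplices of K, each written with vertices in increasing order, are:

  0-simplices (5): [v_0], [v_1], [v_2], [v_3], [v_4]
  1-simplices (6): [v_0,v_1], [v_0,v_3], [v_1,v_2], [v_1,v_3], [v_1,v_4], [v_2,v_4]

giving chain groups C_0 ≅ Z^5, C_1 ≅ Z^6.

∂_1: C_1 → C_0 sends each edge [p,q] (with p < q) to q − p.
As a 5×6 matrix over Z this has rank 4, with invariant factors (1,1,1,1).

From H_k ≅ ker(∂_k) / im(∂_{k+1}) we obtain:

  H_0: rank C_0 − rank ∂_1 = 5 − 4 = 1, and the invariant factors of ∂_1 are all 1, so H_0 = Z.
  H_1: rank ker ∂_1 − rank ∂_2 = (6 − 4) − 0 = 2, and there is no ∂_2, so H_1 = Z^2.

H_0 = Z,  H_1 = Z^2.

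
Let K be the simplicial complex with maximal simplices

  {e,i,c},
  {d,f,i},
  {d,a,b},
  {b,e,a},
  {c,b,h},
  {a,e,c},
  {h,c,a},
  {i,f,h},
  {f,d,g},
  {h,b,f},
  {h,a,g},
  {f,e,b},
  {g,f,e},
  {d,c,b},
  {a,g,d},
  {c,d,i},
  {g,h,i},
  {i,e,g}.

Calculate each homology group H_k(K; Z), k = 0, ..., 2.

H_0 = Z,  H_1 = Z ⊕ Z_2,  H_2 = 0.

Fix the vertex order a < b < c < d < e < f < g < h < i and write every simplex with vertices in increasing order. Then dim K = 2 and the simplices of K are:

  0-simplices (9): a, b, c, d, e, f, g, h, i
  1-simplices (27): ab, ac, ad, ae, ag, ah, bc, bd, be, bf, bh, cd, ce, ch, ci, df, dg, di, ef, eg, ei, fg, fh, fi, gh, gi, hi
  2-simplices (18): abd, abe, ace, ach, adg, agh, bcd, bch, bef, bfh, cdi, cei, dfg, dfi, efg, egi, fhi, ghi

so the chain groups are C_0 ≅ Z^9, C_1 ≅ Z^27, C_2 ≅ Z^18.

The boundary map ∂_1: C_1 → C_0 sends each edge [p,q] (with p < q) to q − p.
This gives a 9×27 integer matrix of rank 8; reducing to Smith normal form yields diagonal entries (1,1,1,1,1,1,1,1).

Boundary ∂_2: C_2 → C_1 sends each 2-simplex [p,q,r] to [q,r] − [p,r] + [p,q]. For instance
  ∂ghi = hi − gi + gh,
  ∂adg = dg − ag + ad.
The 27×18 boundary matrix has rank 18 and Smith normal form diag(1,1,1,1,1,1,1,1,1,1,1,1,1,1,1,1,1,2).

Now H_k = ker ∂_k / im ∂_{k+1}, so:

  H_0: rank C_0 − rank ∂_1 = 9 − 8 = 1, and the invariant factors of ∂_1 are all 1, so H_0 ≅ Z.
  H_1: rank ker ∂_1 − rank ∂_2 = (27 − 8) − 18 = 1, and ∂_2 has invariant factor 2 > 1, so H_1 ≅ Z ⊕ Z_2.
  H_2: rank ker ∂_2 − rank ∂_3 = (18 − 18) − 0 = 0, and there is no ∂_3, so H_2 ≅ 0.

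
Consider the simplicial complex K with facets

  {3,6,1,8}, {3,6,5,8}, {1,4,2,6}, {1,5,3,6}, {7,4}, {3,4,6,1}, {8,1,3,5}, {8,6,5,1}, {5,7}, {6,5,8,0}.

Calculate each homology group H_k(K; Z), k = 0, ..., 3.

H_0 = Z,  H_1 = Z,  H_2 = 0,  H_3 = Z.

Order the vertices as 0 < 1 < 2 < 3 < 4 < 5 < 6 < 7 < 8. Listing each simplex with vertices in this order, K has dimension 3 with simplices:

  0-simplices (9): [0], [1], [2], [3], [4], [5], [6], [7], [8]
  1-simplices (21): [0,5], [0,6], [0,8], [1,2], [1,3], [1,4], [1,5], [1,6], [1,8], [2,4], [2,6], [3,4], [3,5], [3,6], [3,8], [4,6], [4,7], [5,6], [5,7], [5,8], [6,8]
  2-simplices (19): (19 of them)
  3-simplices (8): [0,5,6,8], [1,2,4,6], [1,3,4,6], [1,3,5,6], [1,3,5,8], [1,3,6,8], [1,5,6,8], [3,5,6,8]

so the chain groups are C_0 ≅ Z^9, C_1 ≅ Z^21, C_2 ≅ Z^19, C_3 ≅ Z^8.

The boundary map ∂_1: C_1 → C_0 is given by ∂[p,q] = [q] − [p].
As a 9×21 matrix over Z this has rank 8, with invariant factors (1,1,1,1,1,1,1,1).

∂_2: C_2 → C_1 sends each 2-simplex [p,q,r] to [q,r] − [p,r] + [p,q]. For instance
  ∂[1,3,4] = [3,4] − [1,4] + [1,3],
  ∂[1,4,6] = [4,6] − [1,6] + [1,4].
The 21×19 boundary matrix has rank 12 and Smith normal form diag(1,1,1,1,1,1,1,1,1,1,1,1).

∂_3: C_3 → C_2 sends each 3-simplex σ to the alternating sum Σ_i (−1)^i (σ with its i-th vertex removed). For instance
  ∂[1,5,6,8] = [5,6,8] − [1,6,8] + [1,5,8] − [1,5,6],
  ∂[3,5,6,8] = [5,6,8] − [3,6,8] + [3,5,8] − [3,5,6].
This gives a 19×8 integer matrix of rank 7; reducing to Smith normal form yields diagonal entries (1,1,1,1,1,1,1).

Reading off H_k = ker ∂_k / im ∂_{k+1}:

  H_0: rank C_0 − rank ∂_1 = 9 − 8 = 1, and the invariant factors of ∂_1 are all 1, so H_0 = Z.
  H_1: rank ker ∂_1 − rank ∂_2 = (21 − 8) − 12 = 1, and the invariant factors of ∂_2 are all 1, so H_1 = Z.
  H_2: rank ker ∂_2 − rank ∂_3 = (19 − 12) − 7 = 0, and the invariant factors of ∂_3 are all 1, so H_2 = 0.
  H_3: rank ker ∂_3 − rank ∂_4 = (8 − 7) − 0 = 1, and there is no ∂_4, so H_3 = Z.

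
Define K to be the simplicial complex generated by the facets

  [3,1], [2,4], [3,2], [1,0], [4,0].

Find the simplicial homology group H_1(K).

H_1 ≅ Z.

Fix the vertex order 0 < 1 < 2 < 3 < 4 and write every simplex with vertices in increasing order. Then dim K = 1 and the simplices of K are:

  0-simplices (5): [0], [1], [2], [3], [4]
  1-simplices (5): [0,1], [0,4], [1,3], [2,3], [2,4]

so the chain groups are C_0 ≅ Z^5, C_1 ≅ Z^5.

∂_1: C_1 → C_0 maps an edge to its endpoints' difference, ∂[p,q] = q − p.
As a 5×5 matrix over Z this has rank 4, with invariant factors (1,1,1,1).

Computing H_k = (kernel of ∂_k) / (image of ∂_{k+1}):

  H_1: rank ker ∂_1 − rank ∂_2 = (5 − 4) − 0 = 1, and there is no ∂_2, so H_1 = Z.

(K is a triangulation of the circle S^1.)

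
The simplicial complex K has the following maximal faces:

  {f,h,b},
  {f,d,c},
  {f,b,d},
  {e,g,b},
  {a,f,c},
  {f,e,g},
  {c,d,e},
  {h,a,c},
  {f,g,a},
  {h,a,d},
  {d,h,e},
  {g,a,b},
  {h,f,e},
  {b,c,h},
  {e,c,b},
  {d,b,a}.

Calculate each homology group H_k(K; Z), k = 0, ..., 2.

We work with the vertex ordering a < b < c < d < e < f < g < h. The simplices of K, each written with vertices in increasing order, are:

  0-simplices (8): a, b, c, d, e, f, g, h
  1-simplices (24): ab, ac, ad, af, ag, ah, bc, bd, be, bf, bg, bh, cd, ce, cf, ch, de, df, dh, ef, eg, eh, fg, fh
  2-simplices (16): abd, abg, acf, ach, adh, afg, bce, bch, bdf, beg, bfh, cde, cdf, deh, efg, efh

Hence C_0 ≅ Z^8, C_1 ≅ Z^24, C_2 ≅ Z^16.

The boundary map ∂_1: C_1 → C_0 is given by ∂[p,q] = [q] − [p]. For instance
  ∂ac = c − a.
This gives a 8×24 integer matrix of rank 7; reducing to Smith normal form yields diagonal entries (1,1,1,1,1,1,1).

∂_2: C_2 → C_1 maps a triangle to the signed sum of its edges. For instance
  ∂abg = bg − ag + ab,
  ∂beg = eg − bg + be.
The resulting 24×16 matrix has rank 15, and its Smith normal form has invariant factors (1,1,1,1,1,1,1,1,1,1,1,1,1,1,1).

From H_k ≅ ker(∂_k) / im(∂_{k+1}) we obtain:

  H_0: rank C_0 − rank ∂_1 = 8 − 7 = 1, and the invariant factors of ∂_1 are all 1, so H_0 = Z.
  H_1: rank ker ∂_1 − rank ∂_2 = (24 − 7) − 15 = 2, and the invariant factors of ∂_2 are all 1, so H_1 = Z^2.
  H_2: rank ker ∂_2 − rank ∂_3 = (16 − 15) − 0 = 1, and there is no ∂_3, so H_2 = Z.

H_0 ≅ Z,  H_1 ≅ Z^2,  H_2 ≅ Z.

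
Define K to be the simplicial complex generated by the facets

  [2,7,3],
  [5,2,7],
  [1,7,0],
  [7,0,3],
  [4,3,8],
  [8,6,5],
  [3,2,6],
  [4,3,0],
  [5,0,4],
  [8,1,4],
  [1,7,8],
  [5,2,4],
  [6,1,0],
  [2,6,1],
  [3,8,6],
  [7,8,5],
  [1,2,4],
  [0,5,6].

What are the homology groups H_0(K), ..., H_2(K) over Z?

Take the total order 0 < 1 < 2 < 3 < 4 < 5 < 6 < 7 < 8 on the vertex set. Then K (dimension 2) consists of the simplices:

  0-simplices (9): [0], [1], [2], [3], [4], [5], [6], [7], [8]
  1-simplices (27): (27 of them)
  2-simplices (18): [0,1,6], [0,1,7], [0,3,4], [0,3,7], [0,4,5], [0,5,6], [1,2,4], [1,2,6], [1,4,8], [1,7,8], [2,3,6], [2,3,7], [2,4,5], [2,5,7], [3,4,8], [3,6,8], [5,6,8], [5,7,8]

giving chain groups C_0 ≅ Z^9, C_1 ≅ Z^27, C_2 ≅ Z^18.

∂_1: C_1 → C_0 is given by ∂[p,q] = [q] − [p]. For instance
  ∂[2,4] = [4] − [2].
The 9×27 boundary matrix has rank 8 and Smith normal form diag(1,1,1,1,1,1,1,1).

The boundary map ∂_2: C_2 → C_1 acts by ∂[p,q,r] = [q,r] − [p,r] + [p,q]. For instance
  ∂[1,2,4] = [2,4] − [1,4] + [1,2],
  ∂[1,2,6] = [2,6] − [1,6] + [1,2].
As a 27×18 matrix over Z this has rank 17, with invariant factors (1,1,1,1,1,1,1,1,1,1,1,1,1,1,1,1,1).

From H_k ≅ ker(∂_k) / im(∂_{k+1}) we obtain:

  H_0: rank C_0 − rank ∂_1 = 9 − 8 = 1, and the invariant factors of ∂_1 are all 1, so H_0 ≅ Z.
  H_1: rank ker ∂_1 − rank ∂_2 = (27 − 8) − 17 = 2, and the invariant factors of ∂_2 are all 1, so H_1 ≅ Z^2.
  H_2: rank ker ∂_2 − rank ∂_3 = (18 − 17) − 0 = 1, and there is no ∂_3, so H_2 ≅ Z.

H_0 ≅ Z,  H_1 ≅ Z^2,  H_2 ≅ Z.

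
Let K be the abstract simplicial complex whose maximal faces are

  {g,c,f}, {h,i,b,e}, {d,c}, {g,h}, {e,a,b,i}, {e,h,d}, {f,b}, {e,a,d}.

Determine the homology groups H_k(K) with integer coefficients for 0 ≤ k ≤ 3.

H_0 ≅ Z,  H_1 ≅ Z^2,  H_2 = 0,  H_3 = 0.

K has 9 vertices, 18 edges, 10 triangles, 2 3-simplices.
rank ∂_0 = 0, rank ∂_1 = 8 ⇒ b_0 = 9 − 0 − 8 = 1; all invariant factors of ∂_1 are 1 so no torsion. So H_0 ≅ Z.
rank ∂_1 = 8, rank ∂_2 = 8 ⇒ b_1 = 18 − 8 − 8 = 2; all invariant factors of ∂_2 are 1 so no torsion. So H_1 ≅ Z^2.
rank ∂_2 = 8, rank ∂_3 = 2 ⇒ b_2 = 10 − 8 − 2 = 0; all invariant factors of ∂_3 are 1 so no torsion. So H_2 ≅ 0.
rank ∂_3 = 2, rank ∂_4 = 0 ⇒ b_3 = 2 − 2 − 0 = 0. So H_3 ≅ 0.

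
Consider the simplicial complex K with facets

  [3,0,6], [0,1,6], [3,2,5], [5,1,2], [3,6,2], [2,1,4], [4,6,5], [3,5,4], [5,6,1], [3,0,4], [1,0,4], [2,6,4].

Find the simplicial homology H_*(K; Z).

Fix the vertex order 0 < 1 < 2 < 3 < 4 < 5 < 6 and write every simplex with vertices in increasing order. Then dim K = 2 and the simplices of K are:

  0-simplices (7): [0], [1], [2], [3], [4], [5], [6]
  1-simplices (18): [0,1], [0,3], [0,4], [0,6], [1,2], [1,4], [1,5], [1,6], [2,3], [2,4], [2,5], [2,6], [3,4], [3,5], [3,6], [4,5], [4,6], [5,6]
  2-simplices (12): [0,1,4], [0,1,6], [0,3,4], [0,3,6], [1,2,4], [1,2,5], [1,5,6], [2,3,5], [2,3,6], [2,4,6], [3,4,5], [4,5,6]

so the chain groups are C_0 ≅ Z^7, C_1 ≅ Z^18, C_2 ≅ Z^12.

Boundary ∂_1: C_1 → C_0 maps an edge to its endpoints' difference, ∂[p,q] = q − p.
This gives a 7×18 integer matrix of rank 6; reducing to Smith normal form yields diagonal entries (1,1,1,1,1,1).

The boundary map ∂_2: C_2 → C_1 sends each 2-simplex [p,q,r] to [q,r] − [p,r] + [p,q]. For instance
  ∂[1,2,5] = [2,5] − [1,5] + [1,2],
  ∂[0,1,6] = [1,6] − [0,6] + [0,1].
This gives a 18×12 integer matrix of rank 12; reducing to Smith normal form yields diagonal entries (1,1,1,1,1,1,1,1,1,1,1,2).

From H_k ≅ ker(∂_k) / im(∂_{k+1}) we obtain:

  H_0: rank C_0 − rank ∂_1 = 7 − 6 = 1, and the invariant factors of ∂_1 are all 1, so H_0 ≅ Z.
  H_1: rank ker ∂_1 − rank ∂_2 = (18 − 6) − 12 = 0, and ∂_2 has invariant factor 2 > 1, so H_1 ≅ Z/2Z.
  H_2: rank ker ∂_2 − rank ∂_3 = (12 − 12) − 0 = 0, and there is no ∂_3, so H_2 ≅ 0.

H_0 = Z,  H_1 = Z/2Z,  H_2 = 0.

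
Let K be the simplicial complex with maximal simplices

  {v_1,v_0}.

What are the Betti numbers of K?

b_0 = 1, b_1 = 0.

Order the vertices as v_0 < v_1. Listing each simplex with vertices in this order, K has dimension 1 with simplices:

  0-simplices (2): [v_0], [v_1]
  1-simplices (1): [v_0,v_1]

so the chain groups are C_0 ≅ Z^2, C_1 ≅ Z^1.

∂_1: C_1 → C_0 maps an edge to its endpoints' difference, ∂[p,q] = q − p. For instance
  ∂[v_0,v_1] = [v_1] − [v_0].
The 2×1 boundary matrix has rank 1 and Smith normal form diag(1).

Now H_k = ker ∂_k / im ∂_{k+1}, so:

  H_0: rank C_0 − rank ∂_1 = 2 − 1 = 1, and the invariant factors of ∂_1 are all 1, so H_0 = Z.
  H_1: rank ker ∂_1 − rank ∂_2 = (1 − 1) − 0 = 0, and there is no ∂_2, so H_1 = 0.

As a check, the Euler characteristic is 2 − 1 = 1, which agrees with 1 − 0 = 1.

Hence the Betti numbers are b_0 = 1, b_1 = 0.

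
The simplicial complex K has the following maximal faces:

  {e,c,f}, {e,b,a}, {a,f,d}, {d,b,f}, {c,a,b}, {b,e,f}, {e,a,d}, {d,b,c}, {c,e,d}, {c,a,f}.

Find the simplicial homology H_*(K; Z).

Order the vertices as a < b < c < d < e < f. Listing each simplex with vertices in this order, K has dimension 2 with simplices:

  0-simplices (6): a, b, c, d, e, f
  1-simplices (15): ab, ac, ad, ae, af, bc, bd, be, bf, cd, ce, cf, de, df, ef
  2-simplices (10): abc, abe, acf, ade, adf, bcd, bdf, bef, cde, cef

giving chain groups C_0 ≅ Z^6, C_1 ≅ Z^15, C_2 ≅ Z^10.

Boundary ∂_1: C_1 → C_0 is given by ∂[p,q] = [q] − [p].
This gives a 6×15 integer matrix of rank 5; reducing to Smith normal form yields diagonal entries (1,1,1,1,1).

The boundary map ∂_2: C_2 → C_1 acts by ∂[p,q,r] = [q,r] − [p,r] + [p,q]. For instance
  ∂cef = ef − cf + ce,
  ∂bef = ef − bf + be.
As a 15×10 matrix over Z this has rank 10, with invariant factors (1,1,1,1,1,1,1,1,1,2).

Computing H_k = (kernel of ∂_k) / (image of ∂_{k+1}):

  H_0: rank C_0 − rank ∂_1 = 6 − 5 = 1, and the invariant factors of ∂_1 are all 1, so H_0 = Z.
  H_1: rank ker ∂_1 − rank ∂_2 = (15 − 5) − 10 = 0, and ∂_2 has invariant factor 2 > 1, so H_1 = Z/2.
  H_2: rank ker ∂_2 − rank ∂_3 = (10 − 10) − 0 = 0, and there is no ∂_3, so H_2 = 0.

As a check, the Euler characteristic is 6 − 15 + 10 = 1, which agrees with 1 − 0 + 0 = 1.
(K is a triangulation of the real projective plane RP^2.)

H_0 ≅ Z,  H_1 ≅ Z/2,  H_2 = 0.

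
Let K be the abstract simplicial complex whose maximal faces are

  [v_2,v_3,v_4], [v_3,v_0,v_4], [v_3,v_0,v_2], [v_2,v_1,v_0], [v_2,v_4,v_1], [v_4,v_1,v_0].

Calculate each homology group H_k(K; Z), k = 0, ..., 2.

H_0 = Z,  H_1 = 0,  H_2 = Z.

We work with the vertex ordering v_0 < v_1 < v_2 < v_3 < v_4. The simplices of K, each written with vertices in increasing order, are:

  0-simplices (5): [v_0], [v_1], [v_2], [v_3], [v_4]
  1-simplices (9): [v_0,v_1], [v_0,v_2], [v_0,v_3], [v_0,v_4], [v_1,v_2], [v_1,v_4], [v_2,v_3], [v_2,v_4], [v_3,v_4]
  2-simplices (6): [v_0,v_1,v_2], [v_0,v_1,v_4], [v_0,v_2,v_3], [v_0,v_3,v_4], [v_1,v_2,v_4], [v_2,v_3,v_4]

Hence C_0 ≅ Z^5, C_1 ≅ Z^9, C_2 ≅ Z^6.

The boundary map ∂_1: C_1 → C_0 maps an edge to its endpoints' difference, ∂[p,q] = q − p.
As a 5×9 matrix over Z this has rank 4, with invariant factors (1,1,1,1).

∂_2: C_2 → C_1 acts by ∂[p,q,r] = [q,r] − [p,r] + [p,q]. For instance
  ∂[v_0,v_1,v_2] = [v_1,v_2] − [v_0,v_2] + [v_0,v_1],
  ∂[v_0,v_1,v_4] = [v_1,v_4] − [v_0,v_4] + [v_0,v_1].
The resulting 9×6 matrix has rank 5, and its Smith normal form has invariant factors (1,1,1,1,1).

From H_k ≅ ker(∂_k) / im(∂_{k+1}) we obtain:

  H_0: rank C_0 − rank ∂_1 = 5 − 4 = 1, and the invariant factors of ∂_1 are all 1, so H_0 = Z.
  H_1: rank ker ∂_1 − rank ∂_2 = (9 − 4) − 5 = 0, and the invariant factors of ∂_2 are all 1, so H_1 = 0.
  H_2: rank ker ∂_2 − rank ∂_3 = (6 − 5) − 0 = 1, and there is no ∂_3, so H_2 = Z.

As a check, the Euler characteristic is 5 − 9 + 6 = 2, which agrees with 1 − 0 + 1 = 2.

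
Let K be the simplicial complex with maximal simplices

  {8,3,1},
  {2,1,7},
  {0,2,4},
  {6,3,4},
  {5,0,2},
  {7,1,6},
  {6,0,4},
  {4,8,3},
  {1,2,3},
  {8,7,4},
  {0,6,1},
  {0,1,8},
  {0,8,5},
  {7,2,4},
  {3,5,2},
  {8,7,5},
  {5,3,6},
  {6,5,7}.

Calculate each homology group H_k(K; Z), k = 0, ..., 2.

H_0 ≅ Z,  H_1 ≅ Z^2,  H_2 ≅ Z.

K has 9 vertices, 27 edges, 18 triangles.
rank ∂_0 = 0, rank ∂_1 = 8 ⇒ b_0 = 9 − 0 − 8 = 1; all invariant factors of ∂_1 are 1 so no torsion. So H_0 = Z.
rank ∂_1 = 8, rank ∂_2 = 17 ⇒ b_1 = 27 − 8 − 17 = 2; all invariant factors of ∂_2 are 1 so no torsion. So H_1 = Z^2.
rank ∂_2 = 17, rank ∂_3 = 0 ⇒ b_2 = 18 − 17 − 0 = 1. So H_2 = Z.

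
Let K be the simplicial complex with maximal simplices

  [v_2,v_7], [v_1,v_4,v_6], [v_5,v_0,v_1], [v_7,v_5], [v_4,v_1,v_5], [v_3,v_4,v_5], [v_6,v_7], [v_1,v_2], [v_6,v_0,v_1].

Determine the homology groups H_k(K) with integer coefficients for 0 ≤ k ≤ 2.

Take the total order v_0 < v_1 < v_2 < v_3 < v_4 < v_5 < v_6 < v_7 on the vertex set. Then K (dimension 2) consists of the simplices:

  0-simplices (8): [v_0], [v_1], [v_2], [v_3], [v_4], [v_5], [v_6], [v_7]
  1-simplices (14): [v_0,v_1], [v_0,v_5], [v_0,v_6], [v_1,v_2], [v_1,v_4], [v_1,v_5], [v_1,v_6], [v_2,v_7], [v_3,v_4], [v_3,v_5], [v_4,v_5], [v_4,v_6], [v_5,v_7], [v_6,v_7]
  2-simplices (5): [v_0,v_1,v_5], [v_0,v_1,v_6], [v_1,v_4,v_5], [v_1,v_4,v_6], [v_3,v_4,v_5]

giving chain groups C_0 ≅ Z^8, C_1 ≅ Z^14, C_2 ≅ Z^5.

∂_1: C_1 → C_0 maps an edge to its endpoints' difference, ∂[p,q] = q − p.
This gives a 8×14 integer matrix of rank 7; reducing to Smith normal form yields diagonal entries (1,1,1,1,1,1,1).

The boundary map ∂_2: C_2 → C_1 sends each 2-simplex [p,q,r] to [q,r] − [p,r] + [p,q]. For instance
  ∂[v_1,v_4,v_6] = [v_4,v_6] − [v_1,v_6] + [v_1,v_4],
  ∂[v_3,v_4,v_5] = [v_4,v_5] − [v_3,v_5] + [v_3,v_4].
The resulting 14×5 matrix has rank 5, and its Smith normal form has invariant factors (1,1,1,1,1).

From H_k ≅ ker(∂_k) / im(∂_{k+1}) we obtain:

  H_0: rank C_0 − rank ∂_1 = 8 − 7 = 1, and the invariant factors of ∂_1 are all 1, so H_0 ≅ Z.
  H_1: rank ker ∂_1 − rank ∂_2 = (14 − 7) − 5 = 2, and the invariant factors of ∂_2 are all 1, so H_1 ≅ Z^2.
  H_2: rank ker ∂_2 − rank ∂_3 = (5 − 5) − 0 = 0, and there is no ∂_3, so H_2 ≅ 0.

As a check, the Euler characteristic is 8 − 14 + 5 = -1, which agrees with 1 − 2 + 0 = -1.

H_0 ≅ Z,  H_1 ≅ Z^2,  H_2 = 0.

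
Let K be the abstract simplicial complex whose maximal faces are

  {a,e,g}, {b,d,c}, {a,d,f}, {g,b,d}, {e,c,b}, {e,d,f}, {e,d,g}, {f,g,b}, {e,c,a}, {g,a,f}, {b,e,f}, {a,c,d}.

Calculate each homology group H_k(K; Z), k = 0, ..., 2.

Fix the vertex order a < b < c < d < e < f < g and write every simplex with vertices in increasing order. Then dim K = 2 and the simplices of K are:

  0-simplices (7): a, b, c, d, e, f, g
  1-simplices (18): ac, ad, ae, af, ag, bc, bd, be, bf, bg, cd, ce, de, df, dg, ef, eg, fg
  2-simplices (12): acd, ace, adf, aeg, afg, bcd, bce, bdg, bef, bfg, def, deg

Hence C_0 ≅ Z^7, C_1 ≅ Z^18, C_2 ≅ Z^12.

The boundary map ∂_1: C_1 → C_0 is given by ∂[p,q] = [q] − [p].
The resulting 7×18 matrix has rank 6, and its Smith normal form has invariant factors (1,1,1,1,1,1).

The boundary map ∂_2: C_2 → C_1 acts by ∂[p,q,r] = [q,r] − [p,r] + [p,q]. For instance
  ∂adf = df − af + ad,
  ∂bef = ef − bf + be.
The resulting 18×12 matrix has rank 12, and its Smith normal form has invariant factors (1,1,1,1,1,1,1,1,1,1,1,2).

Now H_k = ker ∂_k / im ∂_{k+1}, so:

  H_0: rank C_0 − rank ∂_1 = 7 − 6 = 1, and the invariant factors of ∂_1 are all 1, so H_0 = Z.
  H_1: rank ker ∂_1 − rank ∂_2 = (18 − 6) − 12 = 0, and ∂_2 has invariant factor 2 > 1, so H_1 = Z/2.
  H_2: rank ker ∂_2 − rank ∂_3 = (12 − 12) − 0 = 0, and there is no ∂_3, so H_2 = 0.

H_0 = Z,  H_1 = Z/2,  H_2 = 0.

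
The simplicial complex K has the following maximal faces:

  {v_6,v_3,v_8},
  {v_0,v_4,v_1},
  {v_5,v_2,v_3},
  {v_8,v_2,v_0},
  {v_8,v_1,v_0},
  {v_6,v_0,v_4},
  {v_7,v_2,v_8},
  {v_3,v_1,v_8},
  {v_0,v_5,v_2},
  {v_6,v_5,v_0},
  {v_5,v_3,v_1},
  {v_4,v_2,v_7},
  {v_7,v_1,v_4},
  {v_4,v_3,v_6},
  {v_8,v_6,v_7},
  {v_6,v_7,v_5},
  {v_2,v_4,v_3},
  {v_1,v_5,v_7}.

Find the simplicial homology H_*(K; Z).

Take the total order v_0 < v_1 < v_2 < v_3 < v_4 < v_5 < v_6 < v_7 < v_8 on the vertex set. Then K (dimension 2) consists of the simplices:

  0-simplices (9): [v_0], [v_1], [v_2], [v_3], [v_4], [v_5], [v_6], [v_7], [v_8]
  1-simplices (27): (27 of them)
  2-simplices (18): (18 of them)

so the chain groups are C_0 ≅ Z^9, C_1 ≅ Z^27, C_2 ≅ Z^18.

∂_1: C_1 → C_0 is given by ∂[p,q] = [q] − [p]. For instance
  ∂[v_2,v_3] = [v_3] − [v_2].
This gives a 9×27 integer matrix of rank 8; reducing to Smith normal form yields diagonal entries (1,1,1,1,1,1,1,1).

∂_2: C_2 → C_1 maps a triangle to the signed sum of its edges. For instance
  ∂[v_0,v_4,v_6] = [v_4,v_6] − [v_0,v_6] + [v_0,v_4],
  ∂[v_1,v_5,v_7] = [v_5,v_7] − [v_1,v_7] + [v_1,v_5].
The resulting 27×18 matrix has rank 17, and its Smith normal form has invariant factors (1,1,1,1,1,1,1,1,1,1,1,1,1,1,1,1,1).

Reading off H_k = ker ∂_k / im ∂_{k+1}:

  H_0: rank C_0 − rank ∂_1 = 9 − 8 = 1, and the invariant factors of ∂_1 are all 1, so H_0 = Z.
  H_1: rank ker ∂_1 − rank ∂_2 = (27 − 8) − 17 = 2, and the invariant factors of ∂_2 are all 1, so H_1 = Z^2.
  H_2: rank ker ∂_2 − rank ∂_3 = (18 − 17) − 0 = 1, and there is no ∂_3, so H_2 = Z.

(K is a triangulation of the torus T^2.)

H_0 = Z,  H_1 = Z^2,  H_2 = Z.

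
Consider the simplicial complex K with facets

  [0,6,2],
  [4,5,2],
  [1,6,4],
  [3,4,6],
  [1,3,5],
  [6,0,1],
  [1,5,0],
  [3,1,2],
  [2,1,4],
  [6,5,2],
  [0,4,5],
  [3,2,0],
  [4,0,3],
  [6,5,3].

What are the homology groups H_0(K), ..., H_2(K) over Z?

H_0 = Z,  H_1 = Z^2,  H_2 = Z.

Take the total order 0 < 1 < 2 < 3 < 4 < 5 < 6 on the vertex set. Then K (dimension 2) consists of the simplices:

  0-simplices (7): [0], [1], [2], [3], [4], [5], [6]
  1-simplices (21): [0,1], [0,2], [0,3], [0,4], [0,5], [0,6], [1,2], [1,3], [1,4], [1,5], [1,6], [2,3], [2,4], [2,5], [2,6], [3,4], [3,5], [3,6], [4,5], [4,6], [5,6]
  2-simplices (14): [0,1,5], [0,1,6], [0,2,3], [0,2,6], [0,3,4], [0,4,5], [1,2,3], [1,2,4], [1,3,5], [1,4,6], [2,4,5], [2,5,6], [3,4,6], [3,5,6]

so the chain groups are C_0 ≅ Z^7, C_1 ≅ Z^21, C_2 ≅ Z^14.

The boundary map ∂_1: C_1 → C_0 sends each edge [p,q] (with p < q) to q − p. For instance
  ∂[0,3] = [3] − [0].
As a 7×21 matrix over Z this has rank 6, with invariant factors (1,1,1,1,1,1).

The boundary map ∂_2: C_2 → C_1 maps a triangle to the signed sum of its edges. For instance
  ∂[0,4,5] = [4,5] − [0,5] + [0,4],
  ∂[0,2,6] = [2,6] − [0,6] + [0,2].
As a 21×14 matrix over Z this has rank 13, with invariant factors (1,1,1,1,1,1,1,1,1,1,1,1,1).

Reading off H_k = ker ∂_k / im ∂_{k+1}:

  H_0: rank C_0 − rank ∂_1 = 7 − 6 = 1, and the invariant factors of ∂_1 are all 1, so H_0 ≅ Z.
  H_1: rank ker ∂_1 − rank ∂_2 = (21 − 6) − 13 = 2, and the invariant factors of ∂_2 are all 1, so H_1 ≅ Z^2.
  H_2: rank ker ∂_2 − rank ∂_3 = (14 − 13) − 0 = 1, and there is no ∂_3, so H_2 ≅ Z.

As a check, the Euler characteristic is 7 − 21 + 14 = 0, which agrees with 1 − 2 + 1 = 0.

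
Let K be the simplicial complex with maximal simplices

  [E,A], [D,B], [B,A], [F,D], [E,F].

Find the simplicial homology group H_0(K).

Fix the vertex order A < B < D < E < F and write every simplex with vertices in increasing order. Then dim K = 1 and the simplices of K are:

  0-simplices (5): A, B, D, E, F
  1-simplices (5): AB, AE, BD, DF, EF

giving chain groups C_0 ≅ Z^5, C_1 ≅ Z^5.

∂_1: C_1 → C_0 maps an edge to its endpoints' difference, ∂[p,q] = q − p. For instance
  ∂DF = F − D.
The 5×5 boundary matrix has rank 4 and Smith normal form diag(1,1,1,1).

From H_k ≅ ker(∂_k) / im(∂_{k+1}) we obtain:

  H_0: rank C_0 − rank ∂_1 = 5 − 4 = 1, and the invariant factors of ∂_1 are all 1, so H_0 = Z.

(K is a triangulation of the circle S^1.)

H_0 ≅ Z.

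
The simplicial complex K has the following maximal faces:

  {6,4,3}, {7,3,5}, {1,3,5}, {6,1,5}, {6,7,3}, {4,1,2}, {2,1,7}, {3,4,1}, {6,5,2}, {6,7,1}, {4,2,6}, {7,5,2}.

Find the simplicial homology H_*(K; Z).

Fix the vertex order 1 < 2 < 3 < 4 < 5 < 6 < 7 and write every simplex with vertices in increasing order. Then dim K = 2 and the simplices of K are:

  0-simplices (7): [1], [2], [3], [4], [5], [6], [7]
  1-simplices (18): [1,2], [1,3], [1,4], [1,5], [1,6], [1,7], [2,4], [2,5], [2,6], [2,7], [3,4], [3,5], [3,6], [3,7], [4,6], [5,6], [5,7], [6,7]
  2-simplices (12): [1,2,4], [1,2,7], [1,3,4], [1,3,5], [1,5,6], [1,6,7], [2,4,6], [2,5,6], [2,5,7], [3,4,6], [3,5,7], [3,6,7]

giving chain groups C_0 ≅ Z^7, C_1 ≅ Z^18, C_2 ≅ Z^12.

Boundary ∂_1: C_1 → C_0 sends each edge [p,q] (with p < q) to q − p.
The resulting 7×18 matrix has rank 6, and its Smith normal form has invariant factors (1,1,1,1,1,1).

The boundary map ∂_2: C_2 → C_1 acts by ∂[p,q,r] = [q,r] − [p,r] + [p,q]. For instance
  ∂[1,2,7] = [2,7] − [1,7] + [1,2],
  ∂[1,3,5] = [3,5] − [1,5] + [1,3].
This gives a 18×12 integer matrix of rank 12; reducing to Smith normal form yields diagonal entries (1,1,1,1,1,1,1,1,1,1,1,2).

Now H_k = ker ∂_k / im ∂_{k+1}, so:

  H_0: rank C_0 − rank ∂_1 = 7 − 6 = 1, and the invariant factors of ∂_1 are all 1, so H_0 = Z.
  H_1: rank ker ∂_1 − rank ∂_2 = (18 − 6) − 12 = 0, and ∂_2 has invariant factor 2 > 1, so H_1 = Z/2.
  H_2: rank ker ∂_2 − rank ∂_3 = (12 − 12) − 0 = 0, and there is no ∂_3, so H_2 = 0.

(K is a triangulation of the real projective plane RP^2.)

H_0 ≅ Z,  H_1 ≅ Z/2,  H_2 = 0.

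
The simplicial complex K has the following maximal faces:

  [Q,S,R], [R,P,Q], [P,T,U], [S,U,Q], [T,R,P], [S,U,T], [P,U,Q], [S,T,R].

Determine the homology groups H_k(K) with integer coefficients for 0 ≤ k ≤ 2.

Take the total order P < Q < R < S < T < U on the vertex set. Then K (dimension 2) consists of the simplices:

  0-simplices (6): P, Q, R, S, T, U
  1-simplices (12): PQ, PR, PT, PU, QR, QS, QU, RS, RT, ST, SU, TU
  2-simplices (8): PQR, PQU, PRT, PTU, QRS, QSU, RST, STU

Hence C_0 ≅ Z^6, C_1 ≅ Z^12, C_2 ≅ Z^8.

Boundary ∂_1: C_1 → C_0 is given by ∂[p,q] = [q] − [p]. For instance
  ∂RS = S − R.
The resulting 6×12 matrix has rank 5, and its Smith normal form has invariant factors (1,1,1,1,1).

Boundary ∂_2: C_2 → C_1 maps a triangle to the signed sum of its edges. For instance
  ∂PRT = RT − PT + PR,
  ∂PQR = QR − PR + PQ.
The 12×8 boundary matrix has rank 7 and Smith normal form diag(1,1,1,1,1,1,1).

Now H_k = ker ∂_k / im ∂_{k+1}, so:

  H_0: rank C_0 − rank ∂_1 = 6 − 5 = 1, and the invariant factors of ∂_1 are all 1, so H_0 = Z.
  H_1: rank ker ∂_1 − rank ∂_2 = (12 − 5) − 7 = 0, and the invariant factors of ∂_2 are all 1, so H_1 = 0.
  H_2: rank ker ∂_2 − rank ∂_3 = (8 − 7) − 0 = 1, and there is no ∂_3, so H_2 = Z.

As a check, the Euler characteristic is 6 − 12 + 8 = 2, which agrees with 1 − 0 + 1 = 2.

H_0 = Z,  H_1 = 0,  H_2 = Z.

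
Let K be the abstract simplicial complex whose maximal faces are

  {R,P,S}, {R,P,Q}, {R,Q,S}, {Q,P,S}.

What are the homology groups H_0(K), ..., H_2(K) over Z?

H_0 = Z,  H_1 = 0,  H_2 = Z.

Fix the vertex order P < Q < R < S and write every simplex with vertices in increasing order. Then dim K = 2 and the simplices of K are:

  0-simplices (4): P, Q, R, S
  1-simplices (6): PQ, PR, PS, QR, QS, RS
  2-simplices (4): PQR, PQS, PRS, QRS

so the chain groups are C_0 ≅ Z^4, C_1 ≅ Z^6, C_2 ≅ Z^4.

The boundary map ∂_1: C_1 → C_0 maps an edge to its endpoints' difference, ∂[p,q] = q − p.
The 4×6 boundary matrix has rank 3 and Smith normal form diag(1,1,1).

The boundary map ∂_2: C_2 → C_1 maps a triangle to the signed sum of its edges. For instance
  ∂PQS = QS − PS + PQ,
  ∂PRS = RS − PS + PR.
The 6×4 boundary matrix has rank 3 and Smith normal form diag(1,1,1).

Now H_k = ker ∂_k / im ∂_{k+1}, so:

  H_0: rank C_0 − rank ∂_1 = 4 − 3 = 1, and the invariant factors of ∂_1 are all 1, so H_0 ≅ Z.
  H_1: rank ker ∂_1 − rank ∂_2 = (6 − 3) − 3 = 0, and the invariant factors of ∂_2 are all 1, so H_1 ≅ 0.
  H_2: rank ker ∂_2 − rank ∂_3 = (4 − 3) − 0 = 1, and there is no ∂_3, so H_2 ≅ Z.

(K is a triangulation of the 2-sphere S^2.)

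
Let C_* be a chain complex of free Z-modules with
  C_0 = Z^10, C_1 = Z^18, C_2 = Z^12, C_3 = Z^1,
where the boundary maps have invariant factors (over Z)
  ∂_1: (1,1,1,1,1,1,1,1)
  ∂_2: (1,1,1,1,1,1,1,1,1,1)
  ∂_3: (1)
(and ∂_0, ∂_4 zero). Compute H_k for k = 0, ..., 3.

H_0: b_0 = 10 − 0 − 8 = 2; torsion from ∂_1 factors > 1: none. So H_0 = Z^2.
H_1: b_1 = 18 − 8 − 10 = 0; torsion from ∂_2 factors > 1: none. So H_1 = 0.
H_2: b_2 = 12 − 10 − 1 = 1; torsion from ∂_3 factors > 1: none. So H_2 = Z.
H_3: b_3 = 1 − 1 − 0 = 0; torsion from ∂_4 factors > 1: none. So H_3 = 0.

H_0 = Z^2,  H_1 = 0,  H_2 = Z,  H_3 = 0.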